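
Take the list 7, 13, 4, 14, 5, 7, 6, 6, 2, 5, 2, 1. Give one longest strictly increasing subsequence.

7, 13, 14

Patience tails give the LIS length; then backtrack through the dp parents:
7 → extends → [7]
13 → extends → [7, 13]
4 → replaces 7 → [4, 13]
14 → extends → [4, 13, 14]
5 → replaces 13 → [4, 5, 14]
7 → replaces 14 → [4, 5, 7]
6 → replaces 7 → [4, 5, 6]
6 → already a tail → [4, 5, 6]
2 → replaces 4 → [2, 5, 6]
5 → already a tail → [2, 5, 6]
2 → already a tail → [2, 5, 6]
1 → replaces 2 → [1, 5, 6]
Length 3; one witness is 7, 13, 14.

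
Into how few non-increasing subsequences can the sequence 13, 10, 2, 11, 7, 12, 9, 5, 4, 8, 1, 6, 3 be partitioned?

3

The minimum number of non-increasing subsequences covering a sequence equals the length of its longest strictly increasing subsequence.
LIS length is 3 (e.g. 10, 11, 12), so 3 piles are needed.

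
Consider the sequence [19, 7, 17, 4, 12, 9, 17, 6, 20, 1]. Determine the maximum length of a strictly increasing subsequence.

Track the smallest tail for each achievable length (strict):
19 → extends → [19]
7 → replaces 19 → [7]
17 → extends → [7, 17]
4 → replaces 7 → [4, 17]
12 → replaces 17 → [4, 12]
9 → replaces 12 → [4, 9]
17 → extends → [4, 9, 17]
6 → replaces 9 → [4, 6, 17]
20 → extends → [4, 6, 17, 20]
1 → replaces 4 → [1, 6, 17, 20]
Four tails, so the longest strictly increasing subsequence has length 4 (e.g. 7, 12, 17, 20).

4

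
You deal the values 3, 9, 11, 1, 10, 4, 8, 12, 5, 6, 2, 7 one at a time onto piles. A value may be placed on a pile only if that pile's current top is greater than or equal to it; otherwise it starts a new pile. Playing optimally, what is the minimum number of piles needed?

5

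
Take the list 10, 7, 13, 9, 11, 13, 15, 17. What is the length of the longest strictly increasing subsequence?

6

Let dp[i] be the length of the longest such subsequence ending at index i:
i:      1  2  3  4  5  6  7  8
a[i]:  10  7 13  9 11 13 15 17
dp:     1  1  2  2  3  4  5  6
Maximum dp value is 6.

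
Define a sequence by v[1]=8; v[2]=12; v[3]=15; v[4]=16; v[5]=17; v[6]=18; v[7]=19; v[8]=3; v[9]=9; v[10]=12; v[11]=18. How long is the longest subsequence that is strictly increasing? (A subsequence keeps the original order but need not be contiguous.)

Track the smallest tail for each achievable length (strict):
8 → extends → [8]
12 → extends → [8, 12]
15 → extends → [8, 12, 15]
16 → extends → [8, 12, 15, 16]
17 → extends → [8, 12, 15, 16, 17]
18 → extends → [8, 12, 15, 16, 17, 18]
19 → extends → [8, 12, 15, 16, 17, 18, 19]
3 → replaces 8 → [3, 12, 15, 16, 17, 18, 19]
9 → replaces 12 → [3, 9, 15, 16, 17, 18, 19]
12 → replaces 15 → [3, 9, 12, 16, 17, 18, 19]
18 → already a tail → [3, 9, 12, 16, 17, 18, 19]
Seven tails, so the longest strictly increasing subsequence has length 7 (e.g. 8, 12, 15, 16, 17, 18, 19).

7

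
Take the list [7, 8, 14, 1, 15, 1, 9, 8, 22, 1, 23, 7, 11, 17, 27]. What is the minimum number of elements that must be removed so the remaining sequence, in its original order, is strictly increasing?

Fewest deletions = n − (longest strictly increasing subsequence).
i:      1  2  3  4  5  6  7  8  9 10 11 12 13 14 15
a[i]:   7  8 14  1 15  1  9  8 22  1 23  7 11 17 27
dp:     1  2  3  1  4  1  3  2  5  1  6  2  4  5  7
max dp = 7, so deletions = 15 − 7 = 8.

8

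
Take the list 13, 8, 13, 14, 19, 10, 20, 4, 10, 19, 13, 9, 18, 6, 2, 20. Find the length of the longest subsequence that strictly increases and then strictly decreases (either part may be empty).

inc[i] = longest strictly increasing subsequence ending at i; dec[i] = longest strictly decreasing subsequence starting at i:
i:      1  2  3  4  5  6  7  8  9 10 11 12 13 14 15 16
a[i]:  13  8 13 14 19 10 20  4 10 19 13  9 18  6  2 20
inc:    1  1  2  3  4  2  5  1  2  4  3  2  4  2  1  5
dec:    5  3  5  5  5  4  6  2  4  5  4  3  3  2  1  1
Best peak at i=7 (value 20): inc=5, dec=6, length 5+6−1 = 10.

10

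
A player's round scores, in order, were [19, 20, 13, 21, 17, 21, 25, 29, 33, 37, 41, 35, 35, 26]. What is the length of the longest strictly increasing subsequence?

8

Track the smallest tail for each achievable length (strict):
19 → extends → [19]
20 → extends → [19, 20]
13 → replaces 19 → [13, 20]
21 → extends → [13, 20, 21]
17 → replaces 20 → [13, 17, 21]
21 → already a tail → [13, 17, 21]
25 → extends → [13, 17, 21, 25]
29 → extends → [13, 17, 21, 25, 29]
33 → extends → [13, 17, 21, 25, 29, 33]
37 → extends → [13, 17, 21, 25, 29, 33, 37]
41 → extends → [13, 17, 21, 25, 29, 33, 37, 41]
35 → replaces 37 → [13, 17, 21, 25, 29, 33, 35, 41]
35 → already a tail → [13, 17, 21, 25, 29, 33, 35, 41]
26 → replaces 29 → [13, 17, 21, 25, 26, 33, 35, 41]
Eight tails, so the longest strictly increasing subsequence has length 8 (e.g. 19, 20, 21, 25, 29, 33, 37, 41).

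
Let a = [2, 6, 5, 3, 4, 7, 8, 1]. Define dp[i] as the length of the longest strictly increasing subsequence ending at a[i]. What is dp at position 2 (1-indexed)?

2

dp[i] = 1 + max{dp[j] : j<i, a[j]<a[i]} (or 1 if no such j):
i:     1 2 3 4 5 6 7 8
a[i]:  2 6 5 3 4 7 8 1
dp:    1 2 2 2 3 4 5 1
At index 2 the value is 2.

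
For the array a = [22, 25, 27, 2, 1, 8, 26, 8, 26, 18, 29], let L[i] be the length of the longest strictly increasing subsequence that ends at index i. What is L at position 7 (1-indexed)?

3

dp[i] = 1 + max{dp[j] : j<i, a[j]<a[i]} (or 1 if no such j):
i:      1  2  3  4  5  6  7  8  9 10 11
a[i]:  22 25 27  2  1  8 26  8 26 18 29
dp:     1  2  3  1  1  2  3  2  3  3  4
At index 7 the value is 3.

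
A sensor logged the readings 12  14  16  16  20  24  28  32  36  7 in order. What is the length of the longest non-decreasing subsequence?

Track the smallest tail for each achievable length (allowing ties):
12 → extends → [12]
14 → extends → [12, 14]
16 → extends → [12, 14, 16]
16 → extends → [12, 14, 16, 16]
20 → extends → [12, 14, 16, 16, 20]
24 → extends → [12, 14, 16, 16, 20, 24]
28 → extends → [12, 14, 16, 16, 20, 24, 28]
32 → extends → [12, 14, 16, 16, 20, 24, 28, 32]
36 → extends → [12, 14, 16, 16, 20, 24, 28, 32, 36]
7 → replaces 12 → [7, 14, 16, 16, 20, 24, 28, 32, 36]
Nine tails, so the longest non-decreasing subsequence has length 9 (e.g. 12, 14, 16, 16, 20, 24, 28, 32, 36).

9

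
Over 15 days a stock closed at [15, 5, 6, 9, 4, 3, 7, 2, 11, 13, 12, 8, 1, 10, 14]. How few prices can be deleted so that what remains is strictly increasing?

Fewest deletions = n − (longest strictly increasing subsequence).
Patience tails:
15 → extends → [15]
5 → replaces 15 → [5]
6 → extends → [5, 6]
9 → extends → [5, 6, 9]
4 → replaces 5 → [4, 6, 9]
3 → replaces 4 → [3, 6, 9]
7 → replaces 9 → [3, 6, 7]
2 → replaces 3 → [2, 6, 7]
11 → extends → [2, 6, 7, 11]
13 → extends → [2, 6, 7, 11, 13]
12 → replaces 13 → [2, 6, 7, 11, 12]
8 → replaces 11 → [2, 6, 7, 8, 12]
1 → replaces 2 → [1, 6, 7, 8, 12]
10 → replaces 12 → [1, 6, 7, 8, 10]
14 → extends → [1, 6, 7, 8, 10, 14]
Longest strictly increasing subsequence has length 6, so deletions = 15 − 6 = 9.

9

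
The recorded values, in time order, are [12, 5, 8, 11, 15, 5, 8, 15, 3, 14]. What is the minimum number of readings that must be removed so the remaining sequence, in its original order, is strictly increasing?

Fewest deletions = n − (longest strictly increasing subsequence).
i:      1  2  3  4  5  6  7  8  9 10
a[i]:  12  5  8 11 15  5  8 15  3 14
dp:     1  1  2  3  4  1  2  4  1  4
max dp = 4, so deletions = 10 − 4 = 6.

6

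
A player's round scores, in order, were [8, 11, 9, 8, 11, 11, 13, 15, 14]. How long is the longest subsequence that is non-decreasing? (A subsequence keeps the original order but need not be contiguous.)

Track the smallest tail for each achievable length (allowing ties):
8 → extends → [8]
11 → extends → [8, 11]
9 → replaces 11 → [8, 9]
8 → replaces 9 → [8, 8]
11 → extends → [8, 8, 11]
11 → extends → [8, 8, 11, 11]
13 → extends → [8, 8, 11, 11, 13]
15 → extends → [8, 8, 11, 11, 13, 15]
14 → replaces 15 → [8, 8, 11, 11, 13, 14]
Six tails, so the longest non-decreasing subsequence has length 6 (e.g. 8, 11, 11, 11, 13, 15).

6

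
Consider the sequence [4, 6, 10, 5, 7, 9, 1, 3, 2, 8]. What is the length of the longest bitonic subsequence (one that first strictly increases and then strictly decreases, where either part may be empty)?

inc[i] = longest strictly increasing subsequence ending at i; dec[i] = longest strictly decreasing subsequence starting at i:
i:      1  2  3  4  5  6  7  8  9 10
a[i]:   4  6 10  5  7  9  1  3  2  8
inc:    1  2  3  2  3  4  1  2  2  4
dec:    3  4  4  3  3  3  1  2  1  1
Best peak at i=3 (value 10): inc=3, dec=4, length 3+4−1 = 6.

6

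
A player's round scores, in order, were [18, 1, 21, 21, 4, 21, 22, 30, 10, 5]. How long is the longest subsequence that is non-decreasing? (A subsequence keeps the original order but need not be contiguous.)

6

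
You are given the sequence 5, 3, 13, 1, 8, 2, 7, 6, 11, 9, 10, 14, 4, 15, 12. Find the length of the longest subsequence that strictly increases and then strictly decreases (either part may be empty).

8

inc[i] = longest strictly increasing subsequence ending at i; dec[i] = longest strictly decreasing subsequence starting at i:
i:      1  2  3  4  5  6  7  8  9 10 11 12 13 14 15
a[i]:   5  3 13  1  8  2  7  6 11  9 10 14  4 15 12
inc:    1  1  2  1  2  2  3  3  4  4  5  6  3  7  6
dec:    3  2  5  1  4  1  3  2  3  2  2  2  1  2  1
Best peak at i=14 (value 15): inc=7, dec=2, length 7+2−1 = 8.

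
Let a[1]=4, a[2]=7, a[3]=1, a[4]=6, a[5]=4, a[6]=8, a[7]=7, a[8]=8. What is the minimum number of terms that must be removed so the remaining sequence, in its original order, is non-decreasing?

Fewest deletions = n − (longest non-decreasing subsequence).
Patience tails:
4 → extends → [4]
7 → extends → [4, 7]
1 → replaces 4 → [1, 7]
6 → replaces 7 → [1, 6]
4 → replaces 6 → [1, 4]
8 → extends → [1, 4, 8]
7 → replaces 8 → [1, 4, 7]
8 → extends → [1, 4, 7, 8]
Longest non-decreasing subsequence has length 4, so deletions = 8 − 4 = 4.

4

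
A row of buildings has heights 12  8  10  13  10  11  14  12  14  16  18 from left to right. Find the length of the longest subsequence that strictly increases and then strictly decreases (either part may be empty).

7

inc[i] = longest strictly increasing subsequence ending at i; dec[i] = longest strictly decreasing subsequence starting at i:
i:      1  2  3  4  5  6  7  8  9 10 11
a[i]:  12  8 10 13 10 11 14 12 14 16 18
inc:    1  1  2  3  2  3  4  4  5  6  7
dec:    2  1  1  2  1  1  2  1  1  1  1
Best peak at i=11 (value 18): inc=7, dec=1, length 7+1−1 = 7.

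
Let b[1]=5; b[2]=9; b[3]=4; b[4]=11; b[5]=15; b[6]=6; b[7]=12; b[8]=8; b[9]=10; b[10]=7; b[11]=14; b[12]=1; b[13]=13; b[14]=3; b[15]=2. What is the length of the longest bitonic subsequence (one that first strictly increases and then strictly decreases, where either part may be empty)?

inc[i] = longest strictly increasing subsequence ending at i; dec[i] = longest strictly decreasing subsequence starting at i:
i:      1  2  3  4  5  6  7  8  9 10 11 12 13 14 15
b[i]:   5  9  4 11 15  6 12  8 10  7 14  1 13  3  2
inc:    1  2  1  3  4  2  4  3  4  3  5  1  5  2  2
dec:    4  5  3  5  6  3  5  4  4  3  4  1  3  2  1
Best peak at i=5 (value 15): inc=4, dec=6, length 4+6−1 = 9.

9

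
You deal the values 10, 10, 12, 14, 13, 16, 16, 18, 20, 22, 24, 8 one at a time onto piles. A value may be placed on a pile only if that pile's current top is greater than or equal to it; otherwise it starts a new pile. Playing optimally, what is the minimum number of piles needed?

Place each on the leftmost legal pile:
10 → new pile 1 (tops now [10])
10 → pile 1 (tops now [10])
12 → new pile 2 (tops now [10, 12])
14 → new pile 3 (tops now [10, 12, 14])
13 → pile 3 (tops now [10, 12, 13])
16 → new pile 4 (tops now [10, 12, 13, 16])
16 → pile 4 (tops now [10, 12, 13, 16])
18 → new pile 5 (tops now [10, 12, 13, 16, 18])
20 → new pile 6 (tops now [10, 12, 13, 16, 18, 20])
22 → new pile 7 (tops now [10, 12, 13, 16, 18, 20, 22])
24 → new pile 8 (tops now [10, 12, 13, 16, 18, 20, 22, 24])
8 → pile 1 (tops now [8, 12, 13, 16, 18, 20, 22, 24])
Eight piles.

8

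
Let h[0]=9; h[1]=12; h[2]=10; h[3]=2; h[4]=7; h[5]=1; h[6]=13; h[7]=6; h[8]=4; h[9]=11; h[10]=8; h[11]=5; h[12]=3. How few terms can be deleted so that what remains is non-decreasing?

10

Fewest deletions = n − (longest non-decreasing subsequence).
Patience tails:
9 → extends → [9]
12 → extends → [9, 12]
10 → replaces 12 → [9, 10]
2 → replaces 9 → [2, 10]
7 → replaces 10 → [2, 7]
1 → replaces 2 → [1, 7]
13 → extends → [1, 7, 13]
6 → replaces 7 → [1, 6, 13]
4 → replaces 6 → [1, 4, 13]
11 → replaces 13 → [1, 4, 11]
8 → replaces 11 → [1, 4, 8]
5 → replaces 8 → [1, 4, 5]
3 → replaces 4 → [1, 3, 5]
Longest non-decreasing subsequence has length 3, so deletions = 13 − 3 = 10.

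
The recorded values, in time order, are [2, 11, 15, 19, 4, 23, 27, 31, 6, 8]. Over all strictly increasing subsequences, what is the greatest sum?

Let S[i] be the best sum of a strictly increasing subsequence ending at i:
i:       1   2   3   4   5   6   7   8   9  10
a[i]:    2  11  15  19   4  23  27  31   6   8
S:       2  13  28  47   6  70  97 128  12  20
Maximum is 128 (e.g. 2 + 11 + 15 + 19 + 23 + 27 + 31).

128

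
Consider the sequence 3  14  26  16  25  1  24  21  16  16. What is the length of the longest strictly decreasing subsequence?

5

Let dp[i] be the longest strictly decreasing subsequence ending at i:
i:      1  2  3  4  5  6  7  8  9 10
a[i]:   3 14 26 16 25  1 24 21 16 16
dp:     1  1  1  2  2  3  3  4  5  5
Maximum is 5.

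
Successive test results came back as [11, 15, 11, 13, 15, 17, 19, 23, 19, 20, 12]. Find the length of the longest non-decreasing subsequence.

Track the smallest tail for each achievable length (allowing ties):
11 → extends → [11]
15 → extends → [11, 15]
11 → replaces 15 → [11, 11]
13 → extends → [11, 11, 13]
15 → extends → [11, 11, 13, 15]
17 → extends → [11, 11, 13, 15, 17]
19 → extends → [11, 11, 13, 15, 17, 19]
23 → extends → [11, 11, 13, 15, 17, 19, 23]
19 → replaces 23 → [11, 11, 13, 15, 17, 19, 19]
20 → extends → [11, 11, 13, 15, 17, 19, 19, 20]
12 → replaces 13 → [11, 11, 12, 15, 17, 19, 19, 20]
Eight tails, so the longest non-decreasing subsequence has length 8 (e.g. 11, 11, 13, 15, 17, 19, 19, 20).

8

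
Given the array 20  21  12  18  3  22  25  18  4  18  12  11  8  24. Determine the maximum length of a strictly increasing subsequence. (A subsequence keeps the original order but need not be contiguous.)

Let dp[i] be the length of the longest such subsequence ending at index i:
i:      1  2  3  4  5  6  7  8  9 10 11 12 13 14
a[i]:  20 21 12 18  3 22 25 18  4 18 12 11  8 24
dp:     1  2  1  2  1  3  4  2  2  3  3  3  3  4
Maximum dp value is 4.

4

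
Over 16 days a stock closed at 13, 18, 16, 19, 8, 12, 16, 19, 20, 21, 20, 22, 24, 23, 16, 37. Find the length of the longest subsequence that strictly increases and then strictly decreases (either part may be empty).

inc[i] = longest strictly increasing subsequence ending at i; dec[i] = longest strictly decreasing subsequence starting at i:
i:      1  2  3  4  5  6  7  8  9 10 11 12 13 14 15 16
a[i]:  13 18 16 19  8 12 16 19 20 21 20 22 24 23 16 37
inc:    1  2  2  3  1  2  3  4  5  6  5  7  8  8  3  9
dec:    2  3  2  2  1  1  1  2  2  3  2  2  3  2  1  1
Best peak at i=13 (value 24): inc=8, dec=3, length 8+3−1 = 10.

10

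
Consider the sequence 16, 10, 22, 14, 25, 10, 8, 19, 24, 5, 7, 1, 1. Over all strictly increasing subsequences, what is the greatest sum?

67

Let S[i] be the best sum of a strictly increasing subsequence ending at i:
i:      1  2  3  4  5  6  7  8  9 10 11 12 13
a[i]:  16 10 22 14 25 10  8 19 24  5  7  1  1
S:     16 10 38 24 63 10  8 43 67  5 12  1  1
Maximum is 67 (e.g. 10 + 14 + 19 + 24).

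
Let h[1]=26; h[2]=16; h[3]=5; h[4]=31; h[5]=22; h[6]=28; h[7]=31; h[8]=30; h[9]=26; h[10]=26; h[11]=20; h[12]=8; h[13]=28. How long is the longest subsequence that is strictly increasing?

4

Let dp[i] be the length of the longest such subsequence ending at index i:
i:      1  2  3  4  5  6  7  8  9 10 11 12 13
h[i]:  26 16  5 31 22 28 31 30 26 26 20  8 28
dp:     1  1  1  2  2  3  4  4  3  3  2  2  4
Maximum dp value is 4.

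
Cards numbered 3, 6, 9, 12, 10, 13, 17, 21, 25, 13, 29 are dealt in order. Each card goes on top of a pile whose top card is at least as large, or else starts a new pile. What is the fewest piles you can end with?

9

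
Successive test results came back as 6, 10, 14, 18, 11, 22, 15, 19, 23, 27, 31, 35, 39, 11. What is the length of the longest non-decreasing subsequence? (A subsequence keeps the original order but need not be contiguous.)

Track the smallest tail for each achievable length (allowing ties):
6 → extends → [6]
10 → extends → [6, 10]
14 → extends → [6, 10, 14]
18 → extends → [6, 10, 14, 18]
11 → replaces 14 → [6, 10, 11, 18]
22 → extends → [6, 10, 11, 18, 22]
15 → replaces 18 → [6, 10, 11, 15, 22]
19 → replaces 22 → [6, 10, 11, 15, 19]
23 → extends → [6, 10, 11, 15, 19, 23]
27 → extends → [6, 10, 11, 15, 19, 23, 27]
31 → extends → [6, 10, 11, 15, 19, 23, 27, 31]
35 → extends → [6, 10, 11, 15, 19, 23, 27, 31, 35]
39 → extends → [6, 10, 11, 15, 19, 23, 27, 31, 35, 39]
11 → replaces 15 → [6, 10, 11, 11, 19, 23, 27, 31, 35, 39]
Ten tails, so the longest non-decreasing subsequence has length 10 (e.g. 6, 10, 14, 18, 22, 23, 27, 31, 35, 39).

10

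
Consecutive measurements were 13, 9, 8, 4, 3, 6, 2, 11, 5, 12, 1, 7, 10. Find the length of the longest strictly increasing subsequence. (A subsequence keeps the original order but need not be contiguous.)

4

Track the smallest tail for each achievable length (strict):
13 → extends → [13]
9 → replaces 13 → [9]
8 → replaces 9 → [8]
4 → replaces 8 → [4]
3 → replaces 4 → [3]
6 → extends → [3, 6]
2 → replaces 3 → [2, 6]
11 → extends → [2, 6, 11]
5 → replaces 6 → [2, 5, 11]
12 → extends → [2, 5, 11, 12]
1 → replaces 2 → [1, 5, 11, 12]
7 → replaces 11 → [1, 5, 7, 12]
10 → replaces 12 → [1, 5, 7, 10]
Four tails, so the longest strictly increasing subsequence has length 4 (e.g. 4, 6, 11, 12).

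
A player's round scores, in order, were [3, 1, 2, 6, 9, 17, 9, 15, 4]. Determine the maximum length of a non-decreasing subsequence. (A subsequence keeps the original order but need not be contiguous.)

6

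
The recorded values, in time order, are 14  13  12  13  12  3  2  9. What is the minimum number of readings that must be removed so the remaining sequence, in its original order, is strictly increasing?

Fewest deletions = n − (longest strictly increasing subsequence).
Patience tails:
14 → extends → [14]
13 → replaces 14 → [13]
12 → replaces 13 → [12]
13 → extends → [12, 13]
12 → already a tail → [12, 13]
3 → replaces 12 → [3, 13]
2 → replaces 3 → [2, 13]
9 → replaces 13 → [2, 9]
Longest strictly increasing subsequence has length 2, so deletions = 8 − 2 = 6.

6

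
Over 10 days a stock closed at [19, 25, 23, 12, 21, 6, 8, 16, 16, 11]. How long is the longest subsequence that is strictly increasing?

3

Let dp[i] be the length of the longest such subsequence ending at index i:
i:      1  2  3  4  5  6  7  8  9 10
a[i]:  19 25 23 12 21  6  8 16 16 11
dp:     1  2  2  1  2  1  2  3  3  3
Maximum dp value is 3.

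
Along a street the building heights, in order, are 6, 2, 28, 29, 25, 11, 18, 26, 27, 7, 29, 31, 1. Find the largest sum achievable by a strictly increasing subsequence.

Let S[i] be the best sum of a strictly increasing subsequence ending at i:
i:       1   2   3   4   5   6   7   8   9  10  11  12  13
a[i]:    6   2  28  29  25  11  18  26  27   7  29  31   1
S:       6   2  34  63  31  17  35  61  88  13 117 148   1
Maximum is 148 (e.g. 6 + 11 + 18 + 26 + 27 + 29 + 31).

148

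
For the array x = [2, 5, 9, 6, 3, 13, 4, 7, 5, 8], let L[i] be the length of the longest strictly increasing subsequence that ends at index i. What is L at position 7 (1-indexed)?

3

dp[i] = 1 + max{dp[j] : j<i, x[j]<x[i]} (or 1 if no such j):
i:      1  2  3  4  5  6  7  8  9 10
x[i]:   2  5  9  6  3 13  4  7  5  8
dp:     1  2  3  3  2  4  3  4  4  5
At index 7 the value is 3.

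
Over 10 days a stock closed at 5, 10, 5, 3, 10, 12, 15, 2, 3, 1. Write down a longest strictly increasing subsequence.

Patience tails give the LIS length; then backtrack through the dp parents:
5 → extends → [5]
10 → extends → [5, 10]
5 → already a tail → [5, 10]
3 → replaces 5 → [3, 10]
10 → already a tail → [3, 10]
12 → extends → [3, 10, 12]
15 → extends → [3, 10, 12, 15]
2 → replaces 3 → [2, 10, 12, 15]
3 → replaces 10 → [2, 3, 12, 15]
1 → replaces 2 → [1, 3, 12, 15]
Length 4; one witness is 5, 10, 12, 15.

5, 10, 12, 15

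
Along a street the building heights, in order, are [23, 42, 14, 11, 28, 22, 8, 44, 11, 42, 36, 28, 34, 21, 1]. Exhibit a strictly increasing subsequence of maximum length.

Patience tails give the LIS length; then backtrack through the dp parents:
23 → extends → [23]
42 → extends → [23, 42]
14 → replaces 23 → [14, 42]
11 → replaces 14 → [11, 42]
28 → replaces 42 → [11, 28]
22 → replaces 28 → [11, 22]
8 → replaces 11 → [8, 22]
44 → extends → [8, 22, 44]
11 → replaces 22 → [8, 11, 44]
42 → replaces 44 → [8, 11, 42]
36 → replaces 42 → [8, 11, 36]
28 → replaces 36 → [8, 11, 28]
34 → extends → [8, 11, 28, 34]
21 → replaces 28 → [8, 11, 21, 34]
1 → replaces 8 → [1, 11, 21, 34]
Length 4; one witness is 14, 22, 28, 34.

14, 22, 28, 34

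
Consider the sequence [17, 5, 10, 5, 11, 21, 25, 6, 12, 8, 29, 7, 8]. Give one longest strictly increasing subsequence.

Patience tails give the LIS length; then backtrack through the dp parents:
17 → extends → [17]
5 → replaces 17 → [5]
10 → extends → [5, 10]
5 → already a tail → [5, 10]
11 → extends → [5, 10, 11]
21 → extends → [5, 10, 11, 21]
25 → extends → [5, 10, 11, 21, 25]
6 → replaces 10 → [5, 6, 11, 21, 25]
12 → replaces 21 → [5, 6, 11, 12, 25]
8 → replaces 11 → [5, 6, 8, 12, 25]
29 → extends → [5, 6, 8, 12, 25, 29]
7 → replaces 8 → [5, 6, 7, 12, 25, 29]
8 → replaces 12 → [5, 6, 7, 8, 25, 29]
Length 6; one witness is 5, 10, 11, 21, 25, 29.

5, 10, 11, 21, 25, 29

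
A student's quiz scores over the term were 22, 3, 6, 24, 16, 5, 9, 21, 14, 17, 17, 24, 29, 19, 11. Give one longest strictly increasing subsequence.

Patience tails give the LIS length; then backtrack through the dp parents:
22 → extends → [22]
3 → replaces 22 → [3]
6 → extends → [3, 6]
24 → extends → [3, 6, 24]
16 → replaces 24 → [3, 6, 16]
5 → replaces 6 → [3, 5, 16]
9 → replaces 16 → [3, 5, 9]
21 → extends → [3, 5, 9, 21]
14 → replaces 21 → [3, 5, 9, 14]
17 → extends → [3, 5, 9, 14, 17]
17 → already a tail → [3, 5, 9, 14, 17]
24 → extends → [3, 5, 9, 14, 17, 24]
29 → extends → [3, 5, 9, 14, 17, 24, 29]
19 → replaces 24 → [3, 5, 9, 14, 17, 19, 29]
11 → replaces 14 → [3, 5, 9, 11, 17, 19, 29]
Length 7; one witness is 3, 6, 9, 14, 17, 24, 29.

3, 6, 9, 14, 17, 24, 29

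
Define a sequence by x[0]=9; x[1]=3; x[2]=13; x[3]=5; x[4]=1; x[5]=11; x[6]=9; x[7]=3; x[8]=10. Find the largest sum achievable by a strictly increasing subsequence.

27

Let S[i] be the best sum of a strictly increasing subsequence ending at i:
i:      0  1  2  3  4  5  6  7  8
x[i]:   9  3 13  5  1 11  9  3 10
S:      9  3 22  8  1 20 17  4 27
Maximum is 27 (e.g. 3 + 5 + 9 + 10).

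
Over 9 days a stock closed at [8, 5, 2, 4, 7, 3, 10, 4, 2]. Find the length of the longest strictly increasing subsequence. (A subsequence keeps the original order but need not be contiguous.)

Let dp[i] be the length of the longest such subsequence ending at index i:
i:      1  2  3  4  5  6  7  8  9
a[i]:   8  5  2  4  7  3 10  4  2
dp:     1  1  1  2  3  2  4  3  1
Maximum dp value is 4.

4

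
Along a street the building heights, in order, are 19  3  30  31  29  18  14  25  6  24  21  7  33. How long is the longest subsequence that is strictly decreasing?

6

Negate each value so 'decreasing' becomes 'increasing', then run patience tails on the negated sequence:
-19 → extends → [-19]
-3 → extends → [-19, -3]
-30 → replaces -19 → [-30, -3]
-31 → replaces -30 → [-31, -3]
-29 → replaces -3 → [-31, -29]
-18 → extends → [-31, -29, -18]
-14 → extends → [-31, -29, -18, -14]
-25 → replaces -18 → [-31, -29, -25, -14]
-6 → extends → [-31, -29, -25, -14, -6]
-24 → replaces -14 → [-31, -29, -25, -24, -6]
-21 → replaces -6 → [-31, -29, -25, -24, -21]
-7 → extends → [-31, -29, -25, -24, -21, -7]
-33 → replaces -31 → [-33, -29, -25, -24, -21, -7]
Six tails, so the longest strictly decreasing subsequence of the original has length 6.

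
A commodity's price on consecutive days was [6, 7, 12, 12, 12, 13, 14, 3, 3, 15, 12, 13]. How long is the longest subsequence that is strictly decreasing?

2

Negate each value so 'decreasing' becomes 'increasing', then run patience tails on the negated sequence:
-6 → extends → [-6]
-7 → replaces -6 → [-7]
-12 → replaces -7 → [-12]
-12 → already a tail → [-12]
-12 → already a tail → [-12]
-13 → replaces -12 → [-13]
-14 → replaces -13 → [-14]
-3 → extends → [-14, -3]
-3 → already a tail → [-14, -3]
-15 → replaces -14 → [-15, -3]
-12 → replaces -3 → [-15, -12]
-13 → replaces -12 → [-15, -13]
Two tails, so the longest strictly decreasing subsequence of the original has length 2.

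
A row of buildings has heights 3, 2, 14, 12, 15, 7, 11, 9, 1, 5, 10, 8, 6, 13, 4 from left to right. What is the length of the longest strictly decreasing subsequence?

7

Negate each value so 'decreasing' becomes 'increasing', then run patience tails on the negated sequence:
-3 → extends → [-3]
-2 → extends → [-3, -2]
-14 → replaces -3 → [-14, -2]
-12 → replaces -2 → [-14, -12]
-15 → replaces -14 → [-15, -12]
-7 → extends → [-15, -12, -7]
-11 → replaces -7 → [-15, -12, -11]
-9 → extends → [-15, -12, -11, -9]
-1 → extends → [-15, -12, -11, -9, -1]
-5 → replaces -1 → [-15, -12, -11, -9, -5]
-10 → replaces -9 → [-15, -12, -11, -10, -5]
-8 → replaces -5 → [-15, -12, -11, -10, -8]
-6 → extends → [-15, -12, -11, -10, -8, -6]
-13 → replaces -12 → [-15, -13, -11, -10, -8, -6]
-4 → extends → [-15, -13, -11, -10, -8, -6, -4]
Seven tails, so the longest strictly decreasing subsequence of the original has length 7.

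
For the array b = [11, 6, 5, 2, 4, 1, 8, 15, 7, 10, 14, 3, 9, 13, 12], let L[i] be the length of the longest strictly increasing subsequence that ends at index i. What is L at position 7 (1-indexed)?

dp[i] = 1 + max{dp[j] : j<i, b[j]<b[i]} (or 1 if no such j):
i:      1  2  3  4  5  6  7  8  9 10 11 12 13 14 15
b[i]:  11  6  5  2  4  1  8 15  7 10 14  3  9 13 12
dp:     1  1  1  1  2  1  3  4  3  4  5  2  4  5  5
At index 7 the value is 3.

3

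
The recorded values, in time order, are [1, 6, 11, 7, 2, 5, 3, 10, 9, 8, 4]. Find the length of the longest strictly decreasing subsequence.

Let dp[i] be the longest strictly decreasing subsequence ending at i:
i:      1  2  3  4  5  6  7  8  9 10 11
a[i]:   1  6 11  7  2  5  3 10  9  8  4
dp:     1  1  1  2  3  3  4  2  3  4  5
Maximum is 5.

5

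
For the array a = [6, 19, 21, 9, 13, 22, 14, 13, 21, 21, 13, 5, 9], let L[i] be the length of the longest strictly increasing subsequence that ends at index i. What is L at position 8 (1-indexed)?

dp[i] = 1 + max{dp[j] : j<i, a[j]<a[i]} (or 1 if no such j):
i:      1  2  3  4  5  6  7  8  9 10 11 12 13
a[i]:   6 19 21  9 13 22 14 13 21 21 13  5  9
dp:     1  2  3  2  3  4  4  3  5  5  3  1  2
At index 8 the value is 3.

3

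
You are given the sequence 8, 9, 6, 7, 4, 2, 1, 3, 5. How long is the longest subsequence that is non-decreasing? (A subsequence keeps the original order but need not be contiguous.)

3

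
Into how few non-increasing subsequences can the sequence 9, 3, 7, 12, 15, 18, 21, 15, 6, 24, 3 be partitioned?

7

Place each on the leftmost legal pile:
9 → new pile 1 (tops now [9])
3 → pile 1 (tops now [3])
7 → new pile 2 (tops now [3, 7])
12 → new pile 3 (tops now [3, 7, 12])
15 → new pile 4 (tops now [3, 7, 12, 15])
18 → new pile 5 (tops now [3, 7, 12, 15, 18])
21 → new pile 6 (tops now [3, 7, 12, 15, 18, 21])
15 → pile 4 (tops now [3, 7, 12, 15, 18, 21])
6 → pile 2 (tops now [3, 6, 12, 15, 18, 21])
24 → new pile 7 (tops now [3, 6, 12, 15, 18, 21, 24])
3 → pile 1 (tops now [3, 6, 12, 15, 18, 21, 24])
Seven piles.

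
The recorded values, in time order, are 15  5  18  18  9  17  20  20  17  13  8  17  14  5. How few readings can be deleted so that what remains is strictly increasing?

Fewest deletions = n − (longest strictly increasing subsequence).
Patience tails:
15 → extends → [15]
5 → replaces 15 → [5]
18 → extends → [5, 18]
18 → already a tail → [5, 18]
9 → replaces 18 → [5, 9]
17 → extends → [5, 9, 17]
20 → extends → [5, 9, 17, 20]
20 → already a tail → [5, 9, 17, 20]
17 → already a tail → [5, 9, 17, 20]
13 → replaces 17 → [5, 9, 13, 20]
8 → replaces 9 → [5, 8, 13, 20]
17 → replaces 20 → [5, 8, 13, 17]
14 → replaces 17 → [5, 8, 13, 14]
5 → already a tail → [5, 8, 13, 14]
Longest strictly increasing subsequence has length 4, so deletions = 14 − 4 = 10.

10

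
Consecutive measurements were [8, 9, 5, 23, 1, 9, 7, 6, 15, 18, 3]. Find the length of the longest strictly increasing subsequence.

4

Track the smallest tail for each achievable length (strict):
8 → extends → [8]
9 → extends → [8, 9]
5 → replaces 8 → [5, 9]
23 → extends → [5, 9, 23]
1 → replaces 5 → [1, 9, 23]
9 → already a tail → [1, 9, 23]
7 → replaces 9 → [1, 7, 23]
6 → replaces 7 → [1, 6, 23]
15 → replaces 23 → [1, 6, 15]
18 → extends → [1, 6, 15, 18]
3 → replaces 6 → [1, 3, 15, 18]
Four tails, so the longest strictly increasing subsequence has length 4 (e.g. 8, 9, 15, 18).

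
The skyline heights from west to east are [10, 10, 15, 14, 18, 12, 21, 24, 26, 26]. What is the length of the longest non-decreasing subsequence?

Track the smallest tail for each achievable length (allowing ties):
10 → extends → [10]
10 → extends → [10, 10]
15 → extends → [10, 10, 15]
14 → replaces 15 → [10, 10, 14]
18 → extends → [10, 10, 14, 18]
12 → replaces 14 → [10, 10, 12, 18]
21 → extends → [10, 10, 12, 18, 21]
24 → extends → [10, 10, 12, 18, 21, 24]
26 → extends → [10, 10, 12, 18, 21, 24, 26]
26 → extends → [10, 10, 12, 18, 21, 24, 26, 26]
Eight tails, so the longest non-decreasing subsequence has length 8 (e.g. 10, 10, 15, 18, 21, 24, 26, 26).

8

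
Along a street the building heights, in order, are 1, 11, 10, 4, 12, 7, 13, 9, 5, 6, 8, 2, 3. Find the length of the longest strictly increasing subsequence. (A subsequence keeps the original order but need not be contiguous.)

5

Let dp[i] be the length of the longest such subsequence ending at index i:
i:      1  2  3  4  5  6  7  8  9 10 11 12 13
a[i]:   1 11 10  4 12  7 13  9  5  6  8  2  3
dp:     1  2  2  2  3  3  4  4  3  4  5  2  3
Maximum dp value is 5.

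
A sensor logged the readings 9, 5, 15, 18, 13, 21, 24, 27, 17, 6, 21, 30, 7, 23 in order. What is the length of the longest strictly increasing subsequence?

7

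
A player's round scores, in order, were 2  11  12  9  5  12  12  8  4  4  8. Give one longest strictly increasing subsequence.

Patience tails give the LIS length; then backtrack through the dp parents:
2 → extends → [2]
11 → extends → [2, 11]
12 → extends → [2, 11, 12]
9 → replaces 11 → [2, 9, 12]
5 → replaces 9 → [2, 5, 12]
12 → already a tail → [2, 5, 12]
12 → already a tail → [2, 5, 12]
8 → replaces 12 → [2, 5, 8]
4 → replaces 5 → [2, 4, 8]
4 → already a tail → [2, 4, 8]
8 → already a tail → [2, 4, 8]
Length 3; one witness is 2, 11, 12.

2, 11, 12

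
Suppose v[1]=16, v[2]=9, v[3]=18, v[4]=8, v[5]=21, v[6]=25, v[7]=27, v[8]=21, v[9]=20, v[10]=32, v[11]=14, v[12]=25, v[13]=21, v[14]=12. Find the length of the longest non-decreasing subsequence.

6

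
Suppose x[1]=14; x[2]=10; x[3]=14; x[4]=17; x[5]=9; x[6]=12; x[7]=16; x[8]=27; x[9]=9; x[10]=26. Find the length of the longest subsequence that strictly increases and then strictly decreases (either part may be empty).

inc[i] = longest strictly increasing subsequence ending at i; dec[i] = longest strictly decreasing subsequence starting at i:
i:      1  2  3  4  5  6  7  8  9 10
x[i]:  14 10 14 17  9 12 16 27  9 26
inc:    1  1  2  3  1  2  3  4  1  4
dec:    3  2  3  3  1  2  2  2  1  1
Best peak at i=4 (value 17): inc=3, dec=3, length 3+3−1 = 5.

5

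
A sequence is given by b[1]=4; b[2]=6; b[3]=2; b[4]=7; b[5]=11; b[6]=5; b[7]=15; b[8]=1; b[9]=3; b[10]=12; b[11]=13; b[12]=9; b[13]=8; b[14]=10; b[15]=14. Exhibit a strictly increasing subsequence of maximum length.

4, 6, 7, 11, 12, 13, 14

Patience tails give the LIS length; then backtrack through the dp parents:
4 → extends → [4]
6 → extends → [4, 6]
2 → replaces 4 → [2, 6]
7 → extends → [2, 6, 7]
11 → extends → [2, 6, 7, 11]
5 → replaces 6 → [2, 5, 7, 11]
15 → extends → [2, 5, 7, 11, 15]
1 → replaces 2 → [1, 5, 7, 11, 15]
3 → replaces 5 → [1, 3, 7, 11, 15]
12 → replaces 15 → [1, 3, 7, 11, 12]
13 → extends → [1, 3, 7, 11, 12, 13]
9 → replaces 11 → [1, 3, 7, 9, 12, 13]
8 → replaces 9 → [1, 3, 7, 8, 12, 13]
10 → replaces 12 → [1, 3, 7, 8, 10, 13]
14 → extends → [1, 3, 7, 8, 10, 13, 14]
Length 7; one witness is 4, 6, 7, 11, 12, 13, 14.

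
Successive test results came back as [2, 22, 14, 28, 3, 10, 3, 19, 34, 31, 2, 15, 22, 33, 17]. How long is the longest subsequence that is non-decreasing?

6

Track the smallest tail for each achievable length (allowing ties):
2 → extends → [2]
22 → extends → [2, 22]
14 → replaces 22 → [2, 14]
28 → extends → [2, 14, 28]
3 → replaces 14 → [2, 3, 28]
10 → replaces 28 → [2, 3, 10]
3 → replaces 10 → [2, 3, 3]
19 → extends → [2, 3, 3, 19]
34 → extends → [2, 3, 3, 19, 34]
31 → replaces 34 → [2, 3, 3, 19, 31]
2 → replaces 3 → [2, 2, 3, 19, 31]
15 → replaces 19 → [2, 2, 3, 15, 31]
22 → replaces 31 → [2, 2, 3, 15, 22]
33 → extends → [2, 2, 3, 15, 22, 33]
17 → replaces 22 → [2, 2, 3, 15, 17, 33]
Six tails, so the longest non-decreasing subsequence has length 6 (e.g. 2, 3, 10, 19, 31, 33).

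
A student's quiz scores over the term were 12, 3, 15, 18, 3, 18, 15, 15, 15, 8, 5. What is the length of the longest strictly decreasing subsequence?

4

Let dp[i] be the longest strictly decreasing subsequence ending at i:
i:      1  2  3  4  5  6  7  8  9 10 11
a[i]:  12  3 15 18  3 18 15 15 15  8  5
dp:     1  2  1  1  2  1  2  2  2  3  4
Maximum is 4.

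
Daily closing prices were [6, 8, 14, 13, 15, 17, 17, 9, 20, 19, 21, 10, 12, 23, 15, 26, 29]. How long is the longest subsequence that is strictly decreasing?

Negate each value so 'decreasing' becomes 'increasing', then run patience tails on the negated sequence:
-6 → extends → [-6]
-8 → replaces -6 → [-8]
-14 → replaces -8 → [-14]
-13 → extends → [-14, -13]
-15 → replaces -14 → [-15, -13]
-17 → replaces -15 → [-17, -13]
-17 → already a tail → [-17, -13]
-9 → extends → [-17, -13, -9]
-20 → replaces -17 → [-20, -13, -9]
-19 → replaces -13 → [-20, -19, -9]
-21 → replaces -20 → [-21, -19, -9]
-10 → replaces -9 → [-21, -19, -10]
-12 → replaces -10 → [-21, -19, -12]
-23 → replaces -21 → [-23, -19, -12]
-15 → replaces -12 → [-23, -19, -15]
-26 → replaces -23 → [-26, -19, -15]
-29 → replaces -26 → [-29, -19, -15]
Three tails, so the longest strictly decreasing subsequence of the original has length 3.

3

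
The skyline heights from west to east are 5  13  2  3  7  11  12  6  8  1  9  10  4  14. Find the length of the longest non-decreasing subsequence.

7

Track the smallest tail for each achievable length (allowing ties):
5 → extends → [5]
13 → extends → [5, 13]
2 → replaces 5 → [2, 13]
3 → replaces 13 → [2, 3]
7 → extends → [2, 3, 7]
11 → extends → [2, 3, 7, 11]
12 → extends → [2, 3, 7, 11, 12]
6 → replaces 7 → [2, 3, 6, 11, 12]
8 → replaces 11 → [2, 3, 6, 8, 12]
1 → replaces 2 → [1, 3, 6, 8, 12]
9 → replaces 12 → [1, 3, 6, 8, 9]
10 → extends → [1, 3, 6, 8, 9, 10]
4 → replaces 6 → [1, 3, 4, 8, 9, 10]
14 → extends → [1, 3, 4, 8, 9, 10, 14]
Seven tails, so the longest non-decreasing subsequence has length 7 (e.g. 2, 3, 7, 8, 9, 10, 14).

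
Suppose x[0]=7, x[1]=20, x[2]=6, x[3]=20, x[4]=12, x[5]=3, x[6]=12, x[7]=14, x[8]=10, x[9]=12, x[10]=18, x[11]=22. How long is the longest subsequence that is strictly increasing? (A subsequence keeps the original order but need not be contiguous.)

5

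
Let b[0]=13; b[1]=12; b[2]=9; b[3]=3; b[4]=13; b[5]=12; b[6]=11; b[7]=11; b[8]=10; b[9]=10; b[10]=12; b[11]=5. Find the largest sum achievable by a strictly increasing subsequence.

Let S[i] be the best sum of a strictly increasing subsequence ending at i:
i:      0  1  2  3  4  5  6  7  8  9 10 11
b[i]:  13 12  9  3 13 12 11 11 10 10 12  5
S:     13 12  9  3 25 21 20 20 19 19 32  8
Maximum is 32 (e.g. 9 + 11 + 12).

32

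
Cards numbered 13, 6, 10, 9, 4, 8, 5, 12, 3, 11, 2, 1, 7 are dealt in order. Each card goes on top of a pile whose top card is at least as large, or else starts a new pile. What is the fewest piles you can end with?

3

The minimum number of non-increasing subsequences covering a sequence equals the length of its longest strictly increasing subsequence.
LIS length is 3 (e.g. 6, 10, 12), so 3 piles are needed.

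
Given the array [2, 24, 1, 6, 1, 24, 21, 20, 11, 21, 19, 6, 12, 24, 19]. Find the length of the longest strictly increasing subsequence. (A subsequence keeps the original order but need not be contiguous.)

5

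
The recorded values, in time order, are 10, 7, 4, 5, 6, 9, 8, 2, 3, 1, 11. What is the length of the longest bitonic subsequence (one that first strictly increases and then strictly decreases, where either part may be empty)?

7

inc[i] = longest strictly increasing subsequence ending at i; dec[i] = longest strictly decreasing subsequence starting at i:
i:      1  2  3  4  5  6  7  8  9 10 11
a[i]:  10  7  4  5  6  9  8  2  3  1 11
inc:    1  1  1  2  3  4  4  1  2  1  5
dec:    5  4  3  3  3  4  3  2  2  1  1
Best peak at i=6 (value 9): inc=4, dec=4, length 4+4−1 = 7.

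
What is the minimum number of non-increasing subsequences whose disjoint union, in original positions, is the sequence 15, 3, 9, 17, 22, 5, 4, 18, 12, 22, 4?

The minimum number of non-increasing subsequences covering a sequence equals the length of its longest strictly increasing subsequence.
LIS length is 5 (e.g. 3, 9, 17, 18, 22), so 5 piles are needed.

5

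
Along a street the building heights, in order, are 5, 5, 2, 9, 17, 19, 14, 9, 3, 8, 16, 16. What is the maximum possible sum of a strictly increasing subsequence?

50

Let S[i] be the best sum of a strictly increasing subsequence ending at i:
i:      1  2  3  4  5  6  7  8  9 10 11 12
a[i]:   5  5  2  9 17 19 14  9  3  8 16 16
S:      5  5  2 14 31 50 28 14  5 13 44 44
Maximum is 50 (e.g. 5 + 9 + 17 + 19).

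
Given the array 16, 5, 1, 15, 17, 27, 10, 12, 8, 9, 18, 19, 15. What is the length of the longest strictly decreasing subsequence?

4

Let dp[i] be the longest strictly decreasing subsequence ending at i:
i:      1  2  3  4  5  6  7  8  9 10 11 12 13
a[i]:  16  5  1 15 17 27 10 12  8  9 18 19 15
dp:     1  2  3  2  1  1  3  3  4  4  2  2  3
Maximum is 4.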